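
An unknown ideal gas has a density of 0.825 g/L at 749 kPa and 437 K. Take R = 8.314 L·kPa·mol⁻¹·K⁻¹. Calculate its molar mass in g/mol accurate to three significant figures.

ρ = PM/(RT) ⇒ M = ρRT/P = (0.825 × 8.314 × 437.0) / 749

M ≈ 4.00 g/mol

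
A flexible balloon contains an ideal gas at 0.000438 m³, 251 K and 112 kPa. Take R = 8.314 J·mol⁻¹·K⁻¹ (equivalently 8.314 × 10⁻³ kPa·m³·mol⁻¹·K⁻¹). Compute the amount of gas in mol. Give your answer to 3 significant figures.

PV = nRT ⇒ n = PV/(RT) = (112 × 0.000438) / (8.314 × 10⁻³ × 251)

n ≈ 0.0235 mol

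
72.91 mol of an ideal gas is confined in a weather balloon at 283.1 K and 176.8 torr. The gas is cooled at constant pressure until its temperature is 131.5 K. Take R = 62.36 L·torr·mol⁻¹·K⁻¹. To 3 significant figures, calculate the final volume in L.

From PV = nRT: V₁ = nRT₁/P₁ = 7280 L.
Isobaric, so V/T is constant: P₂ = P₁; V₂ = V₁·(T₂/T₁) = 3382 L.

V₂ ≈ 3.38e+03 L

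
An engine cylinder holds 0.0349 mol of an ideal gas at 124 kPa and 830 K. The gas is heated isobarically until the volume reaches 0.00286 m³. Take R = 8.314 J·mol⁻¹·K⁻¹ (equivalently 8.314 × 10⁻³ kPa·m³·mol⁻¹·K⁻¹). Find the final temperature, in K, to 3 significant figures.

From PV = nRT: V₁ = nRT₁/P₁ = 0.001942 m³.
Isobaric, so V/T is constant: P₂ = P₁; T₂ = T₁·(V₂/V₁) = 1222 K.

T₂ ≈ 1.22e+03 K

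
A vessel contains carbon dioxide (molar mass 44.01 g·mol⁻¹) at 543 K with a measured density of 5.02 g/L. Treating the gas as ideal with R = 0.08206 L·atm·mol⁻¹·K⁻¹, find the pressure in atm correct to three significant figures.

ρ = PM/(RT) ⇒ P = ρRT/M = (5.02 × 0.08206 × 543.0) / 44.01

P ≈ 5.08 atm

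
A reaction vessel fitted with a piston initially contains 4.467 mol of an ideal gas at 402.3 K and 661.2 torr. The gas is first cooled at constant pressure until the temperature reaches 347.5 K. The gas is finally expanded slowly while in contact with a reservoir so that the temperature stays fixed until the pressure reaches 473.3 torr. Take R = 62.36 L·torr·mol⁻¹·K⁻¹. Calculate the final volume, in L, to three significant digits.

From PV = nRT: V₁ = nRT₁/P₁ = 169.5 L.
P constant ⇒ V ∝ T: P₂ = P₁; V₂ = V₁·(T₂/T₁) = 146.4 L.
Isothermal, so P V is constant: T₃ = T₂; V₃ = V₂·(P₂/P₃) = 204.5 L.

V₃ ≈ 205 L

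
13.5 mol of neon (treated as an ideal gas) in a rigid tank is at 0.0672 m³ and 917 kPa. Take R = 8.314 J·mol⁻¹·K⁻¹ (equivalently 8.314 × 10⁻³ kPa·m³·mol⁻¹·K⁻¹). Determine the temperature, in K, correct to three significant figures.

T ≈ 549 K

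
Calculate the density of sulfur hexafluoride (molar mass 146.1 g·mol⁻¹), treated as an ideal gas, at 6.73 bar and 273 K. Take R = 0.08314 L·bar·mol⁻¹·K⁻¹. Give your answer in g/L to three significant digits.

ρ = PM/(RT) = (6.73 × 146.1) / (0.08314 × 273.0)

ρ ≈ 43.3 g/L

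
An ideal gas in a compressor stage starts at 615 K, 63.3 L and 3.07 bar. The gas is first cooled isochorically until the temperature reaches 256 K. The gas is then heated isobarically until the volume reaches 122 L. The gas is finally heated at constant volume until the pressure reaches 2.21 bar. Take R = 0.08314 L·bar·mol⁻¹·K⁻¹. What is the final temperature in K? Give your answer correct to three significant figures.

T₄ ≈ 853 K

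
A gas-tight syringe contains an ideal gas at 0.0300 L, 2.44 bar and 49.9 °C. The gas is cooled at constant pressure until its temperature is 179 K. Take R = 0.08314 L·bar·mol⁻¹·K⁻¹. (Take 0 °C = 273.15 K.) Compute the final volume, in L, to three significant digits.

V₂ ≈ 0.0166 L

Convert: T₁ = 323.0 K.
Isobaric, so V/T is constant: P₂ = P₁; V₂ = V₁·(T₂/T₁) = 0.01662 L.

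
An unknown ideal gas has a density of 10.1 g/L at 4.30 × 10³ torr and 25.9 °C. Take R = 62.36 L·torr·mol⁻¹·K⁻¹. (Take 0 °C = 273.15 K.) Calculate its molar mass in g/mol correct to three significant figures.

ρ = PM/(RT) ⇒ M = ρRT/P = (10.1 × 62.36 × 299.0) / 4.30e+03

M ≈ 43.8 g/mol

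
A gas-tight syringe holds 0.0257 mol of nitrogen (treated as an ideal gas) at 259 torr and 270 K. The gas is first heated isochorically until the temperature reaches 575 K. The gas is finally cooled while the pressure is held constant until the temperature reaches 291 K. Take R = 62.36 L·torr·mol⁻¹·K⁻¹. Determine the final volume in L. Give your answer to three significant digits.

V₃ ≈ 0.846 L

From PV = nRT: V₁ = nRT₁/P₁ = 1.671 L.
Isochoric, so P/T is constant: V₂ = V₁; P₂ = P₁·(T₂/T₁) = 551.6 torr.
P constant ⇒ V ∝ T: P₃ = P₂; V₃ = V₂·(T₃/T₂) = 0.8455 L.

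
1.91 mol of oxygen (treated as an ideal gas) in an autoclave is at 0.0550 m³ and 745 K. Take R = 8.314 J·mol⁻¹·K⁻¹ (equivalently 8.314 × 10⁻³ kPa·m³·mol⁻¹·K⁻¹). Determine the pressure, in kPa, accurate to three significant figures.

PV = nRT ⇒ P = nRT/V = (1.91 × 8.314 × 10⁻³ × 745) / 0.0550

P ≈ 215 kPa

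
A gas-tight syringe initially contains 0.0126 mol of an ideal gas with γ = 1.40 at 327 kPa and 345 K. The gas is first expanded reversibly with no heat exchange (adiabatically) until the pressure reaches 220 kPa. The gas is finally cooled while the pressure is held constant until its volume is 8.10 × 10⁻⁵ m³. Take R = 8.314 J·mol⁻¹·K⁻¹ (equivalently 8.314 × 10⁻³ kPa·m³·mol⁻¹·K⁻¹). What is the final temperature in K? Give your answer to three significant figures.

From PV = nRT: V₁ = nRT₁/P₁ = 0.0001105 m³.
Reversible adiabatic, γ = 1.40: T₂ = T₁·(P₂/P₁)^((γ−1)/γ) = 308.1 K; V₂ = V₁·(P₁/P₂)^(1/γ) = 0.0001467 m³.
P constant ⇒ V ∝ T: P₃ = P₂; T₃ = T₂·(V₃/V₂) = 170.1 K.

T₃ ≈ 170 K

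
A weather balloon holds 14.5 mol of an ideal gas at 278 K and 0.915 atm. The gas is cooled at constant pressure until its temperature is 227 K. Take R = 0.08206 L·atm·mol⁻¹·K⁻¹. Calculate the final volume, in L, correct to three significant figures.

V₂ ≈ 295 L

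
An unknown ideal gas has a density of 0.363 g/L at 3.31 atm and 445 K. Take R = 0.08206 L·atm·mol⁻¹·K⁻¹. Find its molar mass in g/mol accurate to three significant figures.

ρ = PM/(RT) ⇒ M = ρRT/P = (0.363 × 0.08206 × 445.0) / 3.31

M ≈ 4.00 g/mol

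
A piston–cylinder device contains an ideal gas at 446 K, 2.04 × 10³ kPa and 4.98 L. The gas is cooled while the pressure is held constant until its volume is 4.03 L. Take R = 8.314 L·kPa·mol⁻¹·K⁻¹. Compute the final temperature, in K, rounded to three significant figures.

T₂ ≈ 361 K

P constant ⇒ V ∝ T: P₂ = P₁; T₂ = T₁·(V₂/V₁) = 360.9 K.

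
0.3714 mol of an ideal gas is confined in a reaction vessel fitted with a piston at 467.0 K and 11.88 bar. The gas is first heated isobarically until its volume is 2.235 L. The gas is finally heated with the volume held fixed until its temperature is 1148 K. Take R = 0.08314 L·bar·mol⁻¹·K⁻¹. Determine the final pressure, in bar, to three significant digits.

P₃ ≈ 15.9 bar

From PV = nRT: V₁ = nRT₁/P₁ = 1.214 L.
P constant ⇒ V ∝ T: P₂ = P₁; T₂ = T₁·(V₂/V₁) = 859.9 K.
Isochoric, so P/T is constant: V₃ = V₂; P₃ = P₂·(T₃/T₂) = 15.86 bar.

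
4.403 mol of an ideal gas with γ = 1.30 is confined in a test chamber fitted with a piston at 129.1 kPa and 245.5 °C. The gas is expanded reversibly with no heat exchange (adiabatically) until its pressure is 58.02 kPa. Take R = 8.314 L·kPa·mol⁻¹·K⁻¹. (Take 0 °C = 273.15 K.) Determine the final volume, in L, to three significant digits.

Convert: T₁ = 518.6 K.
From PV = nRT: V₁ = nRT₁/P₁ = 147.1 L.
Adiabatic (γ = 1.30), T V^(γ−1) and P V^γ constant: T₂ = T₁·(P₂/P₁)^((γ−1)/γ) = 431.2 K; V₂ = V₁·(P₁/P₂)^(1/γ) = 272.1 L.

V₂ ≈ 272 L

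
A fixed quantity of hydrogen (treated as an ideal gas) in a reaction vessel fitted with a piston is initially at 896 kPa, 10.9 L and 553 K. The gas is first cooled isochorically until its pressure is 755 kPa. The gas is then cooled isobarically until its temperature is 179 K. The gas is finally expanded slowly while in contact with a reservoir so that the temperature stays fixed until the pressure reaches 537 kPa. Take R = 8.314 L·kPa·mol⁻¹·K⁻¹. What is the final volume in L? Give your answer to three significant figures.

V₄ ≈ 5.89 L

Isochoric, so P/T is constant: V₂ = V₁; T₂ = T₁·(P₂/P₁) = 466.0 K.
P constant ⇒ V ∝ T: P₃ = P₂; V₃ = V₂·(T₃/T₂) = 4.187 L.
Isothermal, so P V is constant: T₄ = T₃; V₄ = V₃·(P₃/P₄) = 5.887 L.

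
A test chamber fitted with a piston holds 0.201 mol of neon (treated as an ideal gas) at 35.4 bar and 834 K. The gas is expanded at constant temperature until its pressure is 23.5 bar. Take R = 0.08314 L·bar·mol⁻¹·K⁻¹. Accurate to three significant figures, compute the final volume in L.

From PV = nRT: V₁ = nRT₁/P₁ = 0.3937 L.
Isothermal, so P V is constant: T₂ = T₁; V₂ = V₁·(P₁/P₂) = 0.5931 L.

V₂ ≈ 0.593 L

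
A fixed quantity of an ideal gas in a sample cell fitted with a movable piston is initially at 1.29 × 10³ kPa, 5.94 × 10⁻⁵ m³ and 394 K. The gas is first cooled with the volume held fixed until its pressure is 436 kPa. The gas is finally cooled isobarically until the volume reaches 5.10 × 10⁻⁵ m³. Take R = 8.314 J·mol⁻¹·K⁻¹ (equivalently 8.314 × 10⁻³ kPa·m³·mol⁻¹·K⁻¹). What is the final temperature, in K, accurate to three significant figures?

T₃ ≈ 114 K

Isochoric, so P/T is constant: V₂ = V₁; T₂ = T₁·(P₂/P₁) = 133.2 K.
Isobaric, so V/T is constant: P₃ = P₂; T₃ = T₂·(V₃/V₂) = 114.3 K.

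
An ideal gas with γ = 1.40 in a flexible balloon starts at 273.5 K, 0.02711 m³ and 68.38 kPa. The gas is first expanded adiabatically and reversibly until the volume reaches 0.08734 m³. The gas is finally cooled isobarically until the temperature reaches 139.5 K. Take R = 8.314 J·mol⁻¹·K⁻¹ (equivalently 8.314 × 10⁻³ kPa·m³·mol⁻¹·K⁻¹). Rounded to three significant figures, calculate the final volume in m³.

Reversible adiabatic, γ = 1.40: T₂ = T₁·(V₁/V₂)^(γ−1) = 171.3 K; P₂ = P₁·(V₁/V₂)^γ = 13.29 kPa.
Isobaric, so V/T is constant: P₃ = P₂; V₃ = V₂·(T₃/T₂) = 0.07113 m³.

V₃ ≈ 0.0711 m³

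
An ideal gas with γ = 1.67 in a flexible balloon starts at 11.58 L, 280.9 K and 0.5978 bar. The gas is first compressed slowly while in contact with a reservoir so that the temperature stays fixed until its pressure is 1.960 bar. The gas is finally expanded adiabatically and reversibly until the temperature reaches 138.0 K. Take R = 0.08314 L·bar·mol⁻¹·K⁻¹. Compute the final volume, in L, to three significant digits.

Isothermal, so P V is constant: T₂ = T₁; V₂ = V₁·(P₁/P₂) = 3.532 L.
Adiabatic (γ = 1.67), T V^(γ−1) and P V^γ constant: P₃ = P₂·(T₃/T₂)^(γ/(γ−1)) = 0.3333 bar; V₃ = V₂·(T₂/T₃)^(1/(γ−1)) = 10.20 L.

V₃ ≈ 10.2 L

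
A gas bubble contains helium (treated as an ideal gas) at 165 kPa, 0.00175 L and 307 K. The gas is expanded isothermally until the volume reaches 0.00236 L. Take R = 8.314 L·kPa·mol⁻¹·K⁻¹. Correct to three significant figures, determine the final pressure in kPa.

P₂ ≈ 122 kPa

Isothermal, so P V is constant: T₂ = T₁; P₂ = P₁·(V₁/V₂) = 122.4 kPa.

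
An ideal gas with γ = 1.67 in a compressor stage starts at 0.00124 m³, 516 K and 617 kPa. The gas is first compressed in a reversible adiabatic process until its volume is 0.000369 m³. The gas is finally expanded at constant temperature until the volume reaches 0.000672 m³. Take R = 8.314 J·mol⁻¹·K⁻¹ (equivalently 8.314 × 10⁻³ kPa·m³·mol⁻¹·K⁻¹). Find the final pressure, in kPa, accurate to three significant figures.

Adiabatic (γ = 1.67), T V^(γ−1) and P V^γ constant: T₂ = T₁·(V₁/V₂)^(γ−1) = 1162 K; P₂ = P₁·(V₁/V₂)^γ = 4671 kPa.
Isothermal, so P V is constant: T₃ = T₂; P₃ = P₂·(V₂/V₃) = 2565 kPa.

P₃ ≈ 2.56e+03 kPa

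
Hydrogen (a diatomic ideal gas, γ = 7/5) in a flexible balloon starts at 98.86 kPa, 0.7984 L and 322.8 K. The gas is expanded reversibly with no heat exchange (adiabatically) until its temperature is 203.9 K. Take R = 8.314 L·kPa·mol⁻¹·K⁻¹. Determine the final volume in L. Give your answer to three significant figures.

Reversible adiabatic, γ = 7/5: P₂ = P₁·(T₂/T₁)^(γ/(γ−1)) = 19.80 kPa; V₂ = V₁·(T₁/T₂)^(1/(γ−1)) = 2.518 L.

V₂ ≈ 2.52 L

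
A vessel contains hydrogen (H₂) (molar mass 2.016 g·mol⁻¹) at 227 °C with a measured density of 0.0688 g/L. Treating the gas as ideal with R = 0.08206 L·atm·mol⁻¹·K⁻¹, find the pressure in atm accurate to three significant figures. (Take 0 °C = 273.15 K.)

ρ = PM/(RT) ⇒ P = ρRT/M = (0.0688 × 0.08206 × 500.1) / 2.016

P ≈ 1.40 atm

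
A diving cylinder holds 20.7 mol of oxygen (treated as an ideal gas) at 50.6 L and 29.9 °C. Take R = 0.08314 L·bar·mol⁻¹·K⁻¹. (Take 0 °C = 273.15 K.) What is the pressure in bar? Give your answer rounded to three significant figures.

Convert: T = 303.05 K.
PV = nRT ⇒ P = nRT/V = (20.7 × 0.08314 × 303.05) / 50.6

P ≈ 10.3 bar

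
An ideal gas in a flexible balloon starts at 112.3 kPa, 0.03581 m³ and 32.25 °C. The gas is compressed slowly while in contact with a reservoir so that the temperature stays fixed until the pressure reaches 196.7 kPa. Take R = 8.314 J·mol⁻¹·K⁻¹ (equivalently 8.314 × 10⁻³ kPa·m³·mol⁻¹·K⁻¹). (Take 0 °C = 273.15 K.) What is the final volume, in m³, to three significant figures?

Convert: T₁ = 305.4 K.
Isothermal, so P V is constant: T₂ = T₁; V₂ = V₁·(P₁/P₂) = 0.02044 m³.

V₂ ≈ 0.0204 m³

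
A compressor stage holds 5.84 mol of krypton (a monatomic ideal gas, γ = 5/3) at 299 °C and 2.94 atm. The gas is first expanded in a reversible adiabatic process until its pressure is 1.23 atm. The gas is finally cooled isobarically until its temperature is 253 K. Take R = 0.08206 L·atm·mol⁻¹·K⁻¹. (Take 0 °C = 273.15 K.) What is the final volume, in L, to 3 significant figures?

V₃ ≈ 98.6 L

Convert: T₁ = 572.1 K.
From PV = nRT: V₁ = nRT₁/P₁ = 93.26 L.
Adiabatic (γ = 5/3), T V^(γ−1) and P V^γ constant: T₂ = T₁·(P₂/P₁)^((γ−1)/γ) = 403.8 K; V₂ = V₁·(P₁/P₂)^(1/γ) = 157.3 L.
Isobaric, so V/T is constant: P₃ = P₂; V₃ = V₂·(T₃/T₂) = 98.57 L.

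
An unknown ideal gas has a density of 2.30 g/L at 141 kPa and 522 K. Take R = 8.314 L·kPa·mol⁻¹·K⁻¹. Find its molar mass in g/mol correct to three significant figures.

ρ = PM/(RT) ⇒ M = ρRT/P = (2.30 × 8.314 × 522.0) / 141

M ≈ 70.8 g/mol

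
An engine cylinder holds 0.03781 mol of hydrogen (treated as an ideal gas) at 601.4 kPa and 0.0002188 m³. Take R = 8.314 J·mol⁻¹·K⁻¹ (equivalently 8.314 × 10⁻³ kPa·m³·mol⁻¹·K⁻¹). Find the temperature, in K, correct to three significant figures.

T ≈ 419 K

PV = nRT ⇒ T = PV/(nR) = (601.4 × 0.0002188) / (0.03781 × 8.314 × 10⁻³)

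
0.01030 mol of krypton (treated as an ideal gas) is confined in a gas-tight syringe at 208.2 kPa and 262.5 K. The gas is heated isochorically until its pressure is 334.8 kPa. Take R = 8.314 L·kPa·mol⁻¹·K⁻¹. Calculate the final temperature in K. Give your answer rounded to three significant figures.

T₂ ≈ 422 K

From PV = nRT: V₁ = nRT₁/P₁ = 0.1080 L.
Isochoric, so P/T is constant: V₂ = V₁; T₂ = T₁·(P₂/P₁) = 422.1 K.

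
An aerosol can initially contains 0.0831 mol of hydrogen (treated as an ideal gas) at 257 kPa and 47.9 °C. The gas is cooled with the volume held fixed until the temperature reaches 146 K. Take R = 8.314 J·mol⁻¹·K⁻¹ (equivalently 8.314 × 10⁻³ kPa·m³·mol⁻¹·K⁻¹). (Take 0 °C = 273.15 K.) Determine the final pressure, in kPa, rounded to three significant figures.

P₂ ≈ 117 kPa

Convert: T₁ = 321.0 K.
From PV = nRT: V₁ = nRT₁/P₁ = 0.0008631 m³.
Isochoric, so P/T is constant: V₂ = V₁; P₂ = P₁·(T₂/T₁) = 116.9 kPa.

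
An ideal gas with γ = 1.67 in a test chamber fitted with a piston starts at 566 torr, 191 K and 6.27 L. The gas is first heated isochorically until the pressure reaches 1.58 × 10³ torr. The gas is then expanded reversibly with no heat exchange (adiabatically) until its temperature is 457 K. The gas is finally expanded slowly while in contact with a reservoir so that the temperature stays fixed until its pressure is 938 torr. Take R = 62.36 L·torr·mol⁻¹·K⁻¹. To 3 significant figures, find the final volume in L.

V constant ⇒ P ∝ T: V₂ = V₁; T₂ = T₁·(P₂/P₁) = 533.2 K.
Reversible adiabatic, γ = 1.67: P₃ = P₂·(T₃/T₂)^(γ/(γ−1)) = 1076 torr; V₃ = V₂·(T₂/T₃)^(1/(γ−1)) = 7.892 L.
Isothermal, so P V is constant: T₄ = T₃; V₄ = V₃·(P₃/P₄) = 9.052 L.

V₄ ≈ 9.05 L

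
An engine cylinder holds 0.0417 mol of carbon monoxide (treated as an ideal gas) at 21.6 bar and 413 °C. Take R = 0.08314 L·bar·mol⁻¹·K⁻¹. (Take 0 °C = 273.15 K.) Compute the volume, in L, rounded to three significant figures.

Convert: T = 686.15 K.
PV = nRT ⇒ V = nRT/P = (0.0417 × 0.08314 × 686.15) / 21.6

V ≈ 0.110 L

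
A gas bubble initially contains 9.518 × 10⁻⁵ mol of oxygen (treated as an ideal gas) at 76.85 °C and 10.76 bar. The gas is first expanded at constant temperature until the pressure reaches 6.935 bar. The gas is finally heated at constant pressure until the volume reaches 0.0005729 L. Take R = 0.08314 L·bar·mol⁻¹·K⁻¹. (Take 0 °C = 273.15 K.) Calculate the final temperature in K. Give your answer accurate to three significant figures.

Convert: T₁ = 350.0 K.
From PV = nRT: V₁ = nRT₁/P₁ = 0.0002574 L.
T constant ⇒ Boyle's law P V = const: T₂ = T₁; V₂ = V₁·(P₁/P₂) = 0.0003994 L.
P constant ⇒ V ∝ T: P₃ = P₂; T₃ = T₂·(V₃/V₂) = 502.1 K.

T₃ ≈ 502 K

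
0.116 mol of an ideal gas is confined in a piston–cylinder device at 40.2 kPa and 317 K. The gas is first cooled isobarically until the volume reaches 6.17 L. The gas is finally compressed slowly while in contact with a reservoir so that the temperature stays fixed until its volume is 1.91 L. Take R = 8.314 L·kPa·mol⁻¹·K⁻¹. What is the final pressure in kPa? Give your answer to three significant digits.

P₃ ≈ 130 kPa

From PV = nRT: V₁ = nRT₁/P₁ = 7.605 L.
Isobaric, so V/T is constant: P₂ = P₁; T₂ = T₁·(V₂/V₁) = 257.2 K.
Isothermal, so P V is constant: T₃ = T₂; P₃ = P₂·(V₂/V₃) = 129.9 kPa.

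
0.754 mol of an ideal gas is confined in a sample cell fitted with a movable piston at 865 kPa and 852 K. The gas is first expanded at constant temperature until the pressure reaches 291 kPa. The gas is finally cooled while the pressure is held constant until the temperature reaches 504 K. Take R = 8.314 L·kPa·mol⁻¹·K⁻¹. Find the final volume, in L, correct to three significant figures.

V₃ ≈ 10.9 L

From PV = nRT: V₁ = nRT₁/P₁ = 6.175 L.
T constant ⇒ Boyle's law P V = const: T₂ = T₁; V₂ = V₁·(P₁/P₂) = 18.35 L.
Isobaric, so V/T is constant: P₃ = P₂; V₃ = V₂·(T₃/T₂) = 10.86 L.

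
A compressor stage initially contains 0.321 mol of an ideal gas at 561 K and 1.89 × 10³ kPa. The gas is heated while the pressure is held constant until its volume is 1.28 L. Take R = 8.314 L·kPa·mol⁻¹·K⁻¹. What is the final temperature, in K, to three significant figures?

T₂ ≈ 906 K

From PV = nRT: V₁ = nRT₁/P₁ = 0.7922 L.
P constant ⇒ V ∝ T: P₂ = P₁; T₂ = T₁·(V₂/V₁) = 906.5 K.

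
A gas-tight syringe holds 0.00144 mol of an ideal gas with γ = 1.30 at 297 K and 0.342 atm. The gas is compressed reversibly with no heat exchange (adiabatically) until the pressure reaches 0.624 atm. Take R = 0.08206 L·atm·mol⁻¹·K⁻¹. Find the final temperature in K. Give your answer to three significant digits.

T₂ ≈ 341 K

From PV = nRT: V₁ = nRT₁/P₁ = 0.1026 L.
Reversible adiabatic, γ = 1.30: T₂ = T₁·(P₂/P₁)^((γ−1)/γ) = 341.2 K; V₂ = V₁·(P₁/P₂)^(1/γ) = 0.06461 L.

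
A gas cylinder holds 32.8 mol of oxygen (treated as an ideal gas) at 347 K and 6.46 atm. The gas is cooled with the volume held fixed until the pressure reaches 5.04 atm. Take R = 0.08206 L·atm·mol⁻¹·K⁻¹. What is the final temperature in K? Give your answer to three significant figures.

T₂ ≈ 271 K

From PV = nRT: V₁ = nRT₁/P₁ = 144.6 L.
V constant ⇒ P ∝ T: V₂ = V₁; T₂ = T₁·(P₂/P₁) = 270.7 K.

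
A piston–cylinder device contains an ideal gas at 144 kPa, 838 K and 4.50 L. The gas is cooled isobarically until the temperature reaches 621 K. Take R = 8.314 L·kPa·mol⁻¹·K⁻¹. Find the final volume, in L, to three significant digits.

V₂ ≈ 3.33 L

P constant ⇒ V ∝ T: P₂ = P₁; V₂ = V₁·(T₂/T₁) = 3.335 L.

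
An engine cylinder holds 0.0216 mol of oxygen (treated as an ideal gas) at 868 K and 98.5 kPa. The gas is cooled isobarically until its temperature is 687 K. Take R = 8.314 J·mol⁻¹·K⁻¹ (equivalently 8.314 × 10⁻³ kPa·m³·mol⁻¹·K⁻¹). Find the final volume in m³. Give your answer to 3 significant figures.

V₂ ≈ 0.00125 m³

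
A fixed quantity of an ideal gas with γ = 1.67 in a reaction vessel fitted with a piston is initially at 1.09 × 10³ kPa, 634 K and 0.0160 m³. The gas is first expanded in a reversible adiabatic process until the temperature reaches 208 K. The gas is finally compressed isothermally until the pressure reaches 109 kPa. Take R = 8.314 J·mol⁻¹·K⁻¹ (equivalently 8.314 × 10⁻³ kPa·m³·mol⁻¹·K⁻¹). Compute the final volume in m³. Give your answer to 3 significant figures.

Adiabatic (γ = 1.67), T V^(γ−1) and P V^γ constant: P₂ = P₁·(T₂/T₁)^(γ/(γ−1)) = 67.76 kPa; V₂ = V₁·(T₁/T₂)^(1/(γ−1)) = 0.08444 m³.
T constant ⇒ Boyle's law P V = const: T₃ = T₂; V₃ = V₂·(P₂/P₃) = 0.05249 m³.

V₃ ≈ 0.0525 m³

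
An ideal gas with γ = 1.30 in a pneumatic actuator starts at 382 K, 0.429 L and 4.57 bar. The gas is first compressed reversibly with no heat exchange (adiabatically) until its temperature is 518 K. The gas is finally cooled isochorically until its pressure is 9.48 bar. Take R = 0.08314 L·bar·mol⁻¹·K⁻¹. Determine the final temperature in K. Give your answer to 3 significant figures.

T₃ ≈ 287 K

Adiabatic (γ = 1.30), T V^(γ−1) and P V^γ constant: P₂ = P₁·(T₂/T₁)^(γ/(γ−1)) = 17.10 bar; V₂ = V₁·(T₁/T₂)^(1/(γ−1)) = 0.1554 L.
V constant ⇒ P ∝ T: V₃ = V₂; T₃ = T₂·(P₃/P₂) = 287.1 K.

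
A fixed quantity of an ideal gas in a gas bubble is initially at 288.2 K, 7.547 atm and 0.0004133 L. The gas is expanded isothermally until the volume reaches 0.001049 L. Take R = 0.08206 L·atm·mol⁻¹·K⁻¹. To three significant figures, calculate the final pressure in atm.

Isothermal, so P V is constant: T₂ = T₁; P₂ = P₁·(V₁/V₂) = 2.973 atm.

P₂ ≈ 2.97 atm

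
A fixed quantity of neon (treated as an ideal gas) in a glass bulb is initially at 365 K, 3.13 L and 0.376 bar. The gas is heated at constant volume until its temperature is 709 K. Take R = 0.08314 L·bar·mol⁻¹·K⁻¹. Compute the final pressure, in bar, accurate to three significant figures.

P₂ ≈ 0.730 bar

V constant ⇒ P ∝ T: V₂ = V₁; P₂ = P₁·(T₂/T₁) = 0.7304 bar.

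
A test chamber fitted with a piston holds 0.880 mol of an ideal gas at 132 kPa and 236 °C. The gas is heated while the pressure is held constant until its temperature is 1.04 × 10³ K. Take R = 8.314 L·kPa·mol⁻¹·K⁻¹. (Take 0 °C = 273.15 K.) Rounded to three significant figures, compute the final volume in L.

Convert: T₁ = 509.1 K.
From PV = nRT: V₁ = nRT₁/P₁ = 28.22 L.
Isobaric, so V/T is constant: P₂ = P₁; V₂ = V₁·(T₂/T₁) = 57.64 L.

V₂ ≈ 57.6 L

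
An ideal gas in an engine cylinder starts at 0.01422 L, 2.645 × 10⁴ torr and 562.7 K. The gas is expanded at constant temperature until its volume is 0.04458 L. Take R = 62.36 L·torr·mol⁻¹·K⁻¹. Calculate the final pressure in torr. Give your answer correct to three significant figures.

T constant ⇒ Boyle's law P V = const: T₂ = T₁; P₂ = P₁·(V₁/V₂) = 8437 torr.

P₂ ≈ 8.44e+03 torr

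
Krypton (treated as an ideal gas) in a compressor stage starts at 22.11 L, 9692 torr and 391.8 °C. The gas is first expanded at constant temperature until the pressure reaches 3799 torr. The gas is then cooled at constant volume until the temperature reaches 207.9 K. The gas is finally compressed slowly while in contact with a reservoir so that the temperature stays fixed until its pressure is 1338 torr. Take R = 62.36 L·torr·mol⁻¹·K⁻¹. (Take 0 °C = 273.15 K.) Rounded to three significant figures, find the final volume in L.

Convert: T₁ = 665.0 K.
Isothermal, so P V is constant: T₂ = T₁; V₂ = V₁·(P₁/P₂) = 56.41 L.
Isochoric, so P/T is constant: V₃ = V₂; P₃ = P₂·(T₃/T₂) = 1188 torr.
Isothermal, so P V is constant: T₄ = T₃; V₄ = V₃·(P₃/P₄) = 50.07 L.

V₄ ≈ 50.1 L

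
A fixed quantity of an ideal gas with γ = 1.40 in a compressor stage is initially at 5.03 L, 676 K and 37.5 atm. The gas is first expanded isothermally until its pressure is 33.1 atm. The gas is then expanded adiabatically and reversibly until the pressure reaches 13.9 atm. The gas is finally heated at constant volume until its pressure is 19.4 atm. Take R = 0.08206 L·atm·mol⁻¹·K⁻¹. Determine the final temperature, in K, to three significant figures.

T constant ⇒ Boyle's law P V = const: T₂ = T₁; V₂ = V₁·(P₁/P₂) = 5.699 L.
Adiabatic (γ = 1.40), T V^(γ−1) and P V^γ constant: T₃ = T₂·(P₃/P₂)^((γ−1)/γ) = 527.6 K; V₃ = V₂·(P₂/P₃)^(1/γ) = 10.59 L.
Isochoric, so P/T is constant: V₄ = V₃; T₄ = T₃·(P₄/P₃) = 736.3 K.

T₄ ≈ 736 K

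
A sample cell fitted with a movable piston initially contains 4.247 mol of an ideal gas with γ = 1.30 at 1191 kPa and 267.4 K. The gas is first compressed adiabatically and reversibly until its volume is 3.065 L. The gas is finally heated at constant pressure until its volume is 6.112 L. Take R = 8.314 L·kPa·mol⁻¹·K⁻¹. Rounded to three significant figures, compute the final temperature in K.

From PV = nRT: V₁ = nRT₁/P₁ = 7.928 L.
Reversible adiabatic, γ = 1.30: T₂ = T₁·(V₁/V₂)^(γ−1) = 355.6 K; P₂ = P₁·(V₁/V₂)^γ = 4097 kPa.
P constant ⇒ V ∝ T: P₃ = P₂; T₃ = T₂·(V₃/V₂) = 709.1 K.

T₃ ≈ 709 K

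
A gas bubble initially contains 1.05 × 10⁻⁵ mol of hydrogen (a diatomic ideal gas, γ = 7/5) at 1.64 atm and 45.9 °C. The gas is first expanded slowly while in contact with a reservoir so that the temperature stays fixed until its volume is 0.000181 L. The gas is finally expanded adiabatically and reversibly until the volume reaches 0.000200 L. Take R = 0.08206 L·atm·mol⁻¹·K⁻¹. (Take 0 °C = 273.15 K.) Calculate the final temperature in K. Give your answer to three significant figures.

Convert: T₁ = 319.0 K.
From PV = nRT: V₁ = nRT₁/P₁ = 0.0001676 L.
Isothermal, so P V is constant: T₂ = T₁; P₂ = P₁·(V₁/V₂) = 1.519 atm.
Adiabatic (γ = 7/5), T V^(γ−1) and P V^γ constant: T₃ = T₂·(V₂/V₃)^(γ−1) = 306.6 K; P₃ = P₂·(V₂/V₃)^γ = 1.321 atm.

T₃ ≈ 307 K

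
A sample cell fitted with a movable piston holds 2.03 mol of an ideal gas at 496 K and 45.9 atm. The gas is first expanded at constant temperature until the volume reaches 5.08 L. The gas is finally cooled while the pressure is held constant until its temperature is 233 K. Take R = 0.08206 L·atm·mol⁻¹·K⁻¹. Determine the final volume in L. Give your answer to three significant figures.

From PV = nRT: V₁ = nRT₁/P₁ = 1.800 L.
Isothermal, so P V is constant: T₂ = T₁; P₂ = P₁·(V₁/V₂) = 16.26 atm.
Isobaric, so V/T is constant: P₃ = P₂; V₃ = V₂·(T₃/T₂) = 2.386 L.

V₃ ≈ 2.39 L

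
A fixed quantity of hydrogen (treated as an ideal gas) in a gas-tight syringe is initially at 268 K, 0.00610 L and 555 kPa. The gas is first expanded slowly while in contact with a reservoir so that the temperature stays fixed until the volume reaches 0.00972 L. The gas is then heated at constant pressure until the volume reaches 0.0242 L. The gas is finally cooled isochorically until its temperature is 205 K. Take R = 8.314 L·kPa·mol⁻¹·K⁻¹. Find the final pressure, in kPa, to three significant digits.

T constant ⇒ Boyle's law P V = const: T₂ = T₁; P₂ = P₁·(V₁/V₂) = 348.3 kPa.
Isobaric, so V/T is constant: P₃ = P₂; T₃ = T₂·(V₃/V₂) = 667.2 K.
V constant ⇒ P ∝ T: V₄ = V₃; P₄ = P₃·(T₄/T₃) = 107.0 kPa.

P₄ ≈ 107 kPa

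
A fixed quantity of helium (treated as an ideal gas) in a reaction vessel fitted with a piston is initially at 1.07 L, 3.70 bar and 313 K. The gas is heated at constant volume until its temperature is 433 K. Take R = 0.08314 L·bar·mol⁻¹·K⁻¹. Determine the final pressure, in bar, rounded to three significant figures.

P₂ ≈ 5.12 bar

V constant ⇒ P ∝ T: V₂ = V₁; P₂ = P₁·(T₂/T₁) = 5.119 bar.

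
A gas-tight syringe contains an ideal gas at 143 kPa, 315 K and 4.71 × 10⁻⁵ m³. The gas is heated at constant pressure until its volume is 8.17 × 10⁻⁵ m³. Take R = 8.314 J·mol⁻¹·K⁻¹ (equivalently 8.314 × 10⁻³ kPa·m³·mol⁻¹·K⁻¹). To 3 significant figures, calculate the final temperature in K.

T₂ ≈ 546 K

Isobaric, so V/T is constant: P₂ = P₁; T₂ = T₁·(V₂/V₁) = 546.4 K.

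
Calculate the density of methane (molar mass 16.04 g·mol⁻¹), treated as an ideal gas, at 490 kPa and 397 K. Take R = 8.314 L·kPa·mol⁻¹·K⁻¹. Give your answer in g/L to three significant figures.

ρ = PM/(RT) = (490 × 16.04) / (8.314 × 397.0)

ρ ≈ 2.38 g/L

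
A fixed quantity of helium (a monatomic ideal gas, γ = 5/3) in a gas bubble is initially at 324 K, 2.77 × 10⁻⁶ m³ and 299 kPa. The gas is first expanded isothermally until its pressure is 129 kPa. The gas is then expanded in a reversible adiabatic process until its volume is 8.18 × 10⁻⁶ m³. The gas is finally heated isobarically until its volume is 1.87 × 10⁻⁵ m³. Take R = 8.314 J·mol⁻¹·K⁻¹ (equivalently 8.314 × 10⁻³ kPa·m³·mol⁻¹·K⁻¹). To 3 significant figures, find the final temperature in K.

T₄ ≈ 630 K

T constant ⇒ Boyle's law P V = const: T₂ = T₁; V₂ = V₁·(P₁/P₂) = 6.420e-06 m³.
Reversible adiabatic, γ = 5/3: T₃ = T₂·(V₂/V₃)^(γ−1) = 275.7 K; P₃ = P₂·(V₂/V₃)^γ = 86.15 kPa.
Isobaric, so V/T is constant: P₄ = P₃; T₄ = T₃·(V₄/V₃) = 630.2 K.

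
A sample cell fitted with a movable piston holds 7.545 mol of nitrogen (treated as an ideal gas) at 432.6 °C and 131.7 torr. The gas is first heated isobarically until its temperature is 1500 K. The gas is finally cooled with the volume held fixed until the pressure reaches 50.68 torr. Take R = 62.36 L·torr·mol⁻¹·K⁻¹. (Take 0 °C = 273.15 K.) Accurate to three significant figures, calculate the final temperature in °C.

T₃ ≈ 304 °C

Convert: T₁ = 705.8 K.
From PV = nRT: V₁ = nRT₁/P₁ = 2521 L.
Isobaric, so V/T is constant: P₂ = P₁; V₂ = V₁·(T₂/T₁) = 5359 L.
V constant ⇒ P ∝ T: V₃ = V₂; T₃ = T₂·(P₃/P₂) = 577.2 K.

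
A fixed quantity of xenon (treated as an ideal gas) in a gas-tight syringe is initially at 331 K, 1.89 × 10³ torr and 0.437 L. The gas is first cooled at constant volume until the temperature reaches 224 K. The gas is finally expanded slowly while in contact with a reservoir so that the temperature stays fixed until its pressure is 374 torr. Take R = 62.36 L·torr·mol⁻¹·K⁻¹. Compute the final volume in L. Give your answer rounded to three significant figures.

Isochoric, so P/T is constant: V₂ = V₁; P₂ = P₁·(T₂/T₁) = 1279 torr.
T constant ⇒ Boyle's law P V = const: T₃ = T₂; V₃ = V₂·(P₂/P₃) = 1.494 L.

V₃ ≈ 1.49 L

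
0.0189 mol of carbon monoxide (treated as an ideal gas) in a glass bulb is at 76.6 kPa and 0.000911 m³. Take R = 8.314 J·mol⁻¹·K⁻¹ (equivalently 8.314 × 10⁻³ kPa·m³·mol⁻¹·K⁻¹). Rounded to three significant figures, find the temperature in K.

T ≈ 444 K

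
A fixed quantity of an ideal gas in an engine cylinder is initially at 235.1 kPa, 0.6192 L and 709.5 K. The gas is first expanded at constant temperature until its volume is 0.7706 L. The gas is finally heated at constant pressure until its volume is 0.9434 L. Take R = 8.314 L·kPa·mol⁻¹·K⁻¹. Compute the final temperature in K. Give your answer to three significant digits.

T₃ ≈ 869 K

T constant ⇒ Boyle's law P V = const: T₂ = T₁; P₂ = P₁·(V₁/V₂) = 188.9 kPa.
Isobaric, so V/T is constant: P₃ = P₂; T₃ = T₂·(V₃/V₂) = 868.6 K.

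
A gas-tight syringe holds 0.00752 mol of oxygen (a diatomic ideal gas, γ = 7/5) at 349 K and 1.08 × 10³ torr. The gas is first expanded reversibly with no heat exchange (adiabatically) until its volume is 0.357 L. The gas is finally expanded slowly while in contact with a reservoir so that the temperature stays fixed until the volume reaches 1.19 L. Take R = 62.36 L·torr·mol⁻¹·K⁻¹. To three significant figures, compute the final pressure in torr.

From PV = nRT: V₁ = nRT₁/P₁ = 0.1515 L.
Reversible adiabatic, γ = 7/5: T₂ = T₁·(V₁/V₂)^(γ−1) = 247.7 K; P₂ = P₁·(V₁/V₂)^γ = 325.4 torr.
Isothermal, so P V is constant: T₃ = T₂; P₃ = P₂·(V₂/V₃) = 97.62 torr.

P₃ ≈ 97.6 torr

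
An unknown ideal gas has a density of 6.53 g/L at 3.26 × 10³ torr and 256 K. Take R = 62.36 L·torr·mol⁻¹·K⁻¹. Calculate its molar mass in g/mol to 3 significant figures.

M ≈ 32.0 g/mol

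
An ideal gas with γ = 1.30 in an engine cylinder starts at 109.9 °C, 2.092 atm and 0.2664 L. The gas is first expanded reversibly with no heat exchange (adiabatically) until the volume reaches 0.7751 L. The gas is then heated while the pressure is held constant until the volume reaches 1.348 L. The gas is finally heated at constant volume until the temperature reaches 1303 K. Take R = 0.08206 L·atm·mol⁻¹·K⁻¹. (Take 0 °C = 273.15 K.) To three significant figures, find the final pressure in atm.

P₄ ≈ 1.41 atm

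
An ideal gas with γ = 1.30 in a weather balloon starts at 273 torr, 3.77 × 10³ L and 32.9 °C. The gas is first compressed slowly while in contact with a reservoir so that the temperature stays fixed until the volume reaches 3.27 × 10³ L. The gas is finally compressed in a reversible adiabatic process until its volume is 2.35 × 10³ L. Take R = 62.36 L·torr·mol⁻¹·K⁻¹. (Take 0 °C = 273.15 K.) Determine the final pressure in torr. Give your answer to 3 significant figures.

P₃ ≈ 484 torr

Convert: T₁ = 306.0 K.
T constant ⇒ Boyle's law P V = const: T₂ = T₁; P₂ = P₁·(V₁/V₂) = 314.7 torr.
Adiabatic (γ = 1.30), T V^(γ−1) and P V^γ constant: T₃ = T₂·(V₂/V₃)^(γ−1) = 337.9 K; P₃ = P₂·(V₂/V₃)^γ = 483.6 torr.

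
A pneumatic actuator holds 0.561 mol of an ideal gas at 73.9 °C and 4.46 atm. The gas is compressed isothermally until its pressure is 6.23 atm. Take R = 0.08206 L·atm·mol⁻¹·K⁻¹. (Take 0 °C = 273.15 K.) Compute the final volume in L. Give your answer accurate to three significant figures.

V₂ ≈ 2.56 L

Convert: T₁ = 347.0 K.
From PV = nRT: V₁ = nRT₁/P₁ = 3.582 L.
T constant ⇒ Boyle's law P V = const: T₂ = T₁; V₂ = V₁·(P₁/P₂) = 2.564 L.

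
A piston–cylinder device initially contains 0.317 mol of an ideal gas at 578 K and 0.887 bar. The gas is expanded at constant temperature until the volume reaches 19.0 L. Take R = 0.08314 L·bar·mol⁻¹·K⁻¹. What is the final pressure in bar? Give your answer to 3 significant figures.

P₂ ≈ 0.802 bar

From PV = nRT: V₁ = nRT₁/P₁ = 17.17 L.
T constant ⇒ Boyle's law P V = const: T₂ = T₁; P₂ = P₁·(V₁/V₂) = 0.8018 bar.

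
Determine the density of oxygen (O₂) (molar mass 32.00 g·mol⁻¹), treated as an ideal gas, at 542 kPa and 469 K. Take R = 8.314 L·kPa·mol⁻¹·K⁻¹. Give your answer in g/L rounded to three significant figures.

ρ ≈ 4.45 g/L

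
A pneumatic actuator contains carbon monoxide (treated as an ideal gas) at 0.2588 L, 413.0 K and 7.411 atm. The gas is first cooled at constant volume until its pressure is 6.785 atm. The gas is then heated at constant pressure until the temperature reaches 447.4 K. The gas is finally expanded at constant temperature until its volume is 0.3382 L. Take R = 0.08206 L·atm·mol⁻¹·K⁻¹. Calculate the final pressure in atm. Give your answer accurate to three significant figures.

V constant ⇒ P ∝ T: V₂ = V₁; T₂ = T₁·(P₂/P₁) = 378.1 K.
P constant ⇒ V ∝ T: P₃ = P₂; V₃ = V₂·(T₃/T₂) = 0.3062 L.
T constant ⇒ Boyle's law P V = const: T₄ = T₃; P₄ = P₃·(V₃/V₄) = 6.143 atm.

P₄ ≈ 6.14 atm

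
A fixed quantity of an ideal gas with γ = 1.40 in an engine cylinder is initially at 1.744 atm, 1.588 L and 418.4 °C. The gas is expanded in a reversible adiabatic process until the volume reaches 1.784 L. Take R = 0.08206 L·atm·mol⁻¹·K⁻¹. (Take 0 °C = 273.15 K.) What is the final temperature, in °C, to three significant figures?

Convert: T₁ = 691.5 K.
Adiabatic (γ = 1.40), T V^(γ−1) and P V^γ constant: T₂ = T₁·(V₁/V₂)^(γ−1) = 660.1 K; P₂ = P₁·(V₁/V₂)^γ = 1.482 atm.

T₂ ≈ 387 °C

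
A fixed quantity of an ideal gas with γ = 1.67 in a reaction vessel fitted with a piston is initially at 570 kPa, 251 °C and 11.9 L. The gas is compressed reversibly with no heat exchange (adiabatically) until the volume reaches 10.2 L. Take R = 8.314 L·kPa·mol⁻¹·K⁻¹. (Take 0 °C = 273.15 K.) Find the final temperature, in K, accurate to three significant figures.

T₂ ≈ 581 K

Convert: T₁ = 524.1 K.
Adiabatic (γ = 1.67), T V^(γ−1) and P V^γ constant: T₂ = T₁·(V₁/V₂)^(γ−1) = 581.2 K; P₂ = P₁·(V₁/V₂)^γ = 737.4 kPa.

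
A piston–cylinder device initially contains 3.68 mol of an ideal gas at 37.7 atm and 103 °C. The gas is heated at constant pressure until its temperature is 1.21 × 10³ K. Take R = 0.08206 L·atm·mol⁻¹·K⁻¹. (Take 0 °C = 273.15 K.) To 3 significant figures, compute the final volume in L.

Convert: T₁ = 376.1 K.
From PV = nRT: V₁ = nRT₁/P₁ = 3.013 L.
Isobaric, so V/T is constant: P₂ = P₁; V₂ = V₁·(T₂/T₁) = 9.692 L.

V₂ ≈ 9.69 L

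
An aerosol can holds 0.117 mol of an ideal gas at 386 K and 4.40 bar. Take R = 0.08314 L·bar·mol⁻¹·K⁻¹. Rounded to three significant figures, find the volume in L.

V ≈ 0.853 L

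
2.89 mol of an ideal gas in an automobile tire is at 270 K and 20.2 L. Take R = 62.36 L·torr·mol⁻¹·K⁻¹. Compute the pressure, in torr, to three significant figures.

PV = nRT ⇒ P = nRT/V = (2.89 × 62.36 × 270) / 20.2

P ≈ 2.41e+03 torr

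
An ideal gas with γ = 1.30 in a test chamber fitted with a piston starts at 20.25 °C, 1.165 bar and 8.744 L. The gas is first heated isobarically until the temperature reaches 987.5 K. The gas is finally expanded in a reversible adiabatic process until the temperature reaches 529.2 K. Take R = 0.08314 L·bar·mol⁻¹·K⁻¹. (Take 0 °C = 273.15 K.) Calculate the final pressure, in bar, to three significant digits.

P₃ ≈ 0.0780 bar

Convert: T₁ = 293.4 K.
Isobaric, so V/T is constant: P₂ = P₁; V₂ = V₁·(T₂/T₁) = 29.43 L.
Reversible adiabatic, γ = 1.30: P₃ = P₂·(T₃/T₂)^(γ/(γ−1)) = 0.07805 bar; V₃ = V₂·(T₂/T₃)^(1/(γ−1)) = 235.4 L.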